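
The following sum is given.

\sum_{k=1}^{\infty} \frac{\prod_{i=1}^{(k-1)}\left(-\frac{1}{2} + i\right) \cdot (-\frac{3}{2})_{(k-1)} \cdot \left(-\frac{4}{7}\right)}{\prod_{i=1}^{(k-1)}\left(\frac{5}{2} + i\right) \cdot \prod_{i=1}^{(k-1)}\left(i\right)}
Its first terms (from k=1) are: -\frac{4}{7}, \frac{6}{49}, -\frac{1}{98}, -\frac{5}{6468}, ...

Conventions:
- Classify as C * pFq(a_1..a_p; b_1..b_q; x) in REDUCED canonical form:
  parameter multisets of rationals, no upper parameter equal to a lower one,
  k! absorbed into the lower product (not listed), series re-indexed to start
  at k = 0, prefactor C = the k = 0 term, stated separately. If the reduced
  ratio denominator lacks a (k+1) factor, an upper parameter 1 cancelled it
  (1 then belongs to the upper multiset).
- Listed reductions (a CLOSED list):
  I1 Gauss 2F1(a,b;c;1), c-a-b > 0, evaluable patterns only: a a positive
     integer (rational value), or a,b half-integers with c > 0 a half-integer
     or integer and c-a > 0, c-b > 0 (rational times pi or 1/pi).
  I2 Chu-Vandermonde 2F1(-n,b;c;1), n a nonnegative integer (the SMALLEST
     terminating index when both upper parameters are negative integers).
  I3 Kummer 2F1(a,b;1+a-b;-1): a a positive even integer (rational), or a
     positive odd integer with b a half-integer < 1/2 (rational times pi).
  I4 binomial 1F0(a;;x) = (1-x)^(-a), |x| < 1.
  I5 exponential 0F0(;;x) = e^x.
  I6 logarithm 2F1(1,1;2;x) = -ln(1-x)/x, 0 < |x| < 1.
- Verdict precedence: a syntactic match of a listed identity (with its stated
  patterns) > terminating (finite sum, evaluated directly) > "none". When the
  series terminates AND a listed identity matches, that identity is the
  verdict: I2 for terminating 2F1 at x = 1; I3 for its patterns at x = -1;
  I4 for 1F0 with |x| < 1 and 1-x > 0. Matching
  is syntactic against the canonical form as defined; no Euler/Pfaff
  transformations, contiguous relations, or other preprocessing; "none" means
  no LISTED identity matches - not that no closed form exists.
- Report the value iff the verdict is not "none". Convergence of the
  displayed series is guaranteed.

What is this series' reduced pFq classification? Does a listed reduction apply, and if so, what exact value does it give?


First insight: t_0 = -\frac{4}{7} here, and the product of the first k integers (C = -4/7) is k!.
Ratio: r(k) = 1 * (k-\frac{3}{2}) (k+\frac{1}{2}) / [(k+\frac{7}{2}) (k+1)] - rational in k, leading ratio 1; with t_0 = -\frac{4}{7}, classification follows.

At argument 1: a 2F1 with upper {-\frac{3}{2}, \frac{1}{2}}, lower {\frac{7}{2}}, scaled by C = -\frac{4}{7}. Verdict at x = 1: the half-integer Gauss pattern (I1) matches (x = 1; upper {-\frac{3}{2}, \frac{1}{2}} half-integers, c = \frac{7}{2} in the evaluable pattern). Exact value: \left(-\frac{75}{512}\right) \cdot \pi.


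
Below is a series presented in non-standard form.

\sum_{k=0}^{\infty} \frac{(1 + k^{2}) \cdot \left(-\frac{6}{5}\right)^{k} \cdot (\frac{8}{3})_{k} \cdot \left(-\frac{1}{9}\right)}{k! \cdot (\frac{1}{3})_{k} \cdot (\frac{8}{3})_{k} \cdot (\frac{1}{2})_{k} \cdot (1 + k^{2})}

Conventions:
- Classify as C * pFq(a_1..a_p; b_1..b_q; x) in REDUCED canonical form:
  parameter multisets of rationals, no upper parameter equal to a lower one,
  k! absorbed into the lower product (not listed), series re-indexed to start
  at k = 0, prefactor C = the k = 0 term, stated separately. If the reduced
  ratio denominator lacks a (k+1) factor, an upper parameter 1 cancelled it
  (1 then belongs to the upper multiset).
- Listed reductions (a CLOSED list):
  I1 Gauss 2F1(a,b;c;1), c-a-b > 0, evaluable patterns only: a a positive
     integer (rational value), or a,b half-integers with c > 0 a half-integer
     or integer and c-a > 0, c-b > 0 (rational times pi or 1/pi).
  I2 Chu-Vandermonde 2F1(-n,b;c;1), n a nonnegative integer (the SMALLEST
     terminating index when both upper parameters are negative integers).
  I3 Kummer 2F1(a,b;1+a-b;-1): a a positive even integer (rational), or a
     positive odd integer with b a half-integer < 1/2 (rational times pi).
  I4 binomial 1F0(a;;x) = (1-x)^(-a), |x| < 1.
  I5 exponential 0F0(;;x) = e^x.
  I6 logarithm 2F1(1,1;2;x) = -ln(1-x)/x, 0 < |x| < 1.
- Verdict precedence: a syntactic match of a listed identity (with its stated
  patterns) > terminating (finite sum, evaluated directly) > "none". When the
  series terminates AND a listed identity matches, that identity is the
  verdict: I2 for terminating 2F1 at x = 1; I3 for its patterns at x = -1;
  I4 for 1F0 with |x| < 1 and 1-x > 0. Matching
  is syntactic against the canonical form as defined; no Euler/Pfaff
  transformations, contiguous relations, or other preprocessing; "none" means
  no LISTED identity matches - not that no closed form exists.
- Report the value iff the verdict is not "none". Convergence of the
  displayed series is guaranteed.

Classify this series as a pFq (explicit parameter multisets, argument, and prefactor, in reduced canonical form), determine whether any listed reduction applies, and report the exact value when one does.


The series (x = -\frac{6}{5}) is 0F2: upper {-}, lower {\frac{1}{3}, \frac{1}{2}}, prefactor -\frac{1}{9}. Verdict: none here - no I1-I6 shape fits x = -\frac{6}{5} with lower {\frac{1}{3}, \frac{1}{2}}.

The tell: t_0 being -\frac{1}{9}, the parameter 8/3 appears in both the upper and lower lists and cancels (alongside the other common factor).
Ratio: r(k) = -\frac{6}{5} * 1 / [(k+\frac{1}{3}) (k+\frac{1}{2}) (k+1)] - rational in k. x = -\frac{6}{5}; t_0 = -\frac{1}{9}; negate the roots.


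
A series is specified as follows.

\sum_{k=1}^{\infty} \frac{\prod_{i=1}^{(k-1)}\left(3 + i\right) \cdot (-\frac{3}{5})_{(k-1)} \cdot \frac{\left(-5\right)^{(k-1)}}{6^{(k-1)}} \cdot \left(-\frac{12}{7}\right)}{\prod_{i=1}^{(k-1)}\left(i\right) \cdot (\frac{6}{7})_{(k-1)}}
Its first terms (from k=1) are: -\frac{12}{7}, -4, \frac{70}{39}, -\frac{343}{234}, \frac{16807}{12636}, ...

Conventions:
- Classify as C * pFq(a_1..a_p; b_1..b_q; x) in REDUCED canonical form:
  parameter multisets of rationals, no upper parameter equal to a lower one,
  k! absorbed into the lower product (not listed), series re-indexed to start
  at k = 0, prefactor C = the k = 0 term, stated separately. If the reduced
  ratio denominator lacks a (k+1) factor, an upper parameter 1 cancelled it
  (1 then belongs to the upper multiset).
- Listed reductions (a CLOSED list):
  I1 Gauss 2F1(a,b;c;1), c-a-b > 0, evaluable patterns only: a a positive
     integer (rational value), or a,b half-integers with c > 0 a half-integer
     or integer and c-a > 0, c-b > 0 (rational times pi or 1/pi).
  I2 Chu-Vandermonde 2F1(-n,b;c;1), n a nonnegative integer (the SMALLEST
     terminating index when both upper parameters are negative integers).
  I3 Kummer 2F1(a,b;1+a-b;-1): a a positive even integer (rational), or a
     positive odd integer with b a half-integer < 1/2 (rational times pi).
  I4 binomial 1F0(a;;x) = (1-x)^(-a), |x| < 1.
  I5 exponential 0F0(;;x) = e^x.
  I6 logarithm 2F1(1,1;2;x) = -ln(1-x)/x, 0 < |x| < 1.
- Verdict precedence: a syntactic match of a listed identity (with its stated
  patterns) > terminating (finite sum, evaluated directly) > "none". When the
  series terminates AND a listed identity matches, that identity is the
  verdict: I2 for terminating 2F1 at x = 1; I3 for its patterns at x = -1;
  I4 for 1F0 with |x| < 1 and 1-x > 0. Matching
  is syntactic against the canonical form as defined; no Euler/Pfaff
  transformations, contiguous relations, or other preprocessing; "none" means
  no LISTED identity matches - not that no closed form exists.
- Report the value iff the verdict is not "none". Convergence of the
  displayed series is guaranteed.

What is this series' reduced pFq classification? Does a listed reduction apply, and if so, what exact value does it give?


With C = -\frac{12}{7}: the canonical form is 2F1(-\frac{3}{5}, 4; \frac{6}{7}; -\frac{5}{6}). Verdict: none. Every listed pattern misses the 2F1 form at -\frac{5}{6}, upper {-\frac{3}{5}, 4}.

First insight: from the first term -\frac{12}{7}: the two geometric factors (C = -12/7, x = -5/6) combine into one argument.
Ratio: r(k) = -\frac{5}{6} * (k-\frac{3}{5}) (k+4) / [(k+\frac{6}{7}) (k+1)] - rational in k. x = -\frac{5}{6}; t_0 = -\frac{12}{7}; negate the roots.


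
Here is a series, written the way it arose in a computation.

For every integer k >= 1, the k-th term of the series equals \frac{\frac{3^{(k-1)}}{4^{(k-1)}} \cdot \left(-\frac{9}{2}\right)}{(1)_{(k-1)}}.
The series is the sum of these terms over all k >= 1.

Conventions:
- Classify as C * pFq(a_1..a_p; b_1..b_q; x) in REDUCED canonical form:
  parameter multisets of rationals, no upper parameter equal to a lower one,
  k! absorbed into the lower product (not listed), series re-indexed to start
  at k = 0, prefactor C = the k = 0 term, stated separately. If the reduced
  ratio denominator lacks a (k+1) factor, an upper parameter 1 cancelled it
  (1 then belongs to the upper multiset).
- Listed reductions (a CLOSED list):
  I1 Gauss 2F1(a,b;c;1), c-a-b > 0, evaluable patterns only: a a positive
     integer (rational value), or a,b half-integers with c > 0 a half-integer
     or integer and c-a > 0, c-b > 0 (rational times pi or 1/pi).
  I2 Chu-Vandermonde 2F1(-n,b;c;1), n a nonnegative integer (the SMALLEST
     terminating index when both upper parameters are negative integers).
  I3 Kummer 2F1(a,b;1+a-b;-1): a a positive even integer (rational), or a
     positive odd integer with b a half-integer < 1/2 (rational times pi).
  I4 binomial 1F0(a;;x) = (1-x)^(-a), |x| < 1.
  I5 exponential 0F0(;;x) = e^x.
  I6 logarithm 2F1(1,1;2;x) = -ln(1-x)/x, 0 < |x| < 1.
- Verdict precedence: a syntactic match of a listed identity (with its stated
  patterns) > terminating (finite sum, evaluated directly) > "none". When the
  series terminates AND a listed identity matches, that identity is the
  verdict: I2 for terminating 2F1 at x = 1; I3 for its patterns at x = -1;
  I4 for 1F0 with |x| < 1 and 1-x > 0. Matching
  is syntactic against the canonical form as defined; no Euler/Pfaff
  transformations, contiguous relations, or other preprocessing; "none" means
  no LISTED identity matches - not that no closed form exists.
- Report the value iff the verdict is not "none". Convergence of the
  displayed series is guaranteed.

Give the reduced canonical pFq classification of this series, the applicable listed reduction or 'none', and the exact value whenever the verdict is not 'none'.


Prefactor -\frac{9}{2}, argument \frac{3}{4}: 0F0 with upper {-} over lower {-}. Verdict: the I5 exponential reduction fires (the 0F0 exponential series at x = \frac{3}{4}). Sum: \left(-\frac{9}{2}\right) \cdot e^{\frac{3}{4}}.

The tell: t_0 being -\frac{9}{2}, (1)_k (prefactor -9/2) is k! itself.
Step ratio: r(k) = \frac{3}{4} * 1 / [(k+1)] - rational in k. x = \frac{3}{4}; t_0 = -\frac{9}{2}; negate the roots.


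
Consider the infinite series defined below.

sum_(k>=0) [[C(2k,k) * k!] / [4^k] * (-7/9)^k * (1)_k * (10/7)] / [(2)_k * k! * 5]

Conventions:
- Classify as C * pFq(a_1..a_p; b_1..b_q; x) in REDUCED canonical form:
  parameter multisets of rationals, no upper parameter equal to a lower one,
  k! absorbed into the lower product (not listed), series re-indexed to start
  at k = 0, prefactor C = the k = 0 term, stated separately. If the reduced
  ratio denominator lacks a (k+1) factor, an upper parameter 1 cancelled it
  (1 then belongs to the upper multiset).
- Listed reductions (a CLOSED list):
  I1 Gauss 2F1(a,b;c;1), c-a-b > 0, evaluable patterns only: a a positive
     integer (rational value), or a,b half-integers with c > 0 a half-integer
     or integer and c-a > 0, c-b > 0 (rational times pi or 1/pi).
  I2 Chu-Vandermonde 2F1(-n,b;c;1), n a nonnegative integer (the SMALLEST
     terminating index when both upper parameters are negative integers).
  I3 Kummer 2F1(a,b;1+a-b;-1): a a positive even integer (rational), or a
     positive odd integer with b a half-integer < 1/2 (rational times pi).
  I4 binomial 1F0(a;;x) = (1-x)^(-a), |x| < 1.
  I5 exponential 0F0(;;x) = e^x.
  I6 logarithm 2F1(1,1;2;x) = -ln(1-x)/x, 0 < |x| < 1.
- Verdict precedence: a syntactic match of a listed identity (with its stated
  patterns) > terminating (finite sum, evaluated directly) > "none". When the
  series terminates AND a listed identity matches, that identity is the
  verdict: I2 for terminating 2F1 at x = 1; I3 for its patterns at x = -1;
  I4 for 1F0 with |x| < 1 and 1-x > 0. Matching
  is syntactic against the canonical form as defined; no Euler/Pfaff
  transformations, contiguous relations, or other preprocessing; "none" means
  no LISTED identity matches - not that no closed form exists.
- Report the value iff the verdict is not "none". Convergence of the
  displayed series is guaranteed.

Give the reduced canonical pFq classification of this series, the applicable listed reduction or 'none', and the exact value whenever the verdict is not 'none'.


The series (x = -7/9) is 2F1: upper {1/2, 1}, lower {2}, prefactor 2/7. Verdict: none - at argument -7/9 the multisets {1/2, 1} ; {2} match no listed identity.

Key step: t_0 being 2/7, the constant factors (C = 2/7) combine into one prefactor.
Step ratio: r(k) = (-7/9) * (k+1/2) (k+1) / [(k+2) (k+1)] - rational; roots negated = parameters, x = (-7/9), C = 2/7.


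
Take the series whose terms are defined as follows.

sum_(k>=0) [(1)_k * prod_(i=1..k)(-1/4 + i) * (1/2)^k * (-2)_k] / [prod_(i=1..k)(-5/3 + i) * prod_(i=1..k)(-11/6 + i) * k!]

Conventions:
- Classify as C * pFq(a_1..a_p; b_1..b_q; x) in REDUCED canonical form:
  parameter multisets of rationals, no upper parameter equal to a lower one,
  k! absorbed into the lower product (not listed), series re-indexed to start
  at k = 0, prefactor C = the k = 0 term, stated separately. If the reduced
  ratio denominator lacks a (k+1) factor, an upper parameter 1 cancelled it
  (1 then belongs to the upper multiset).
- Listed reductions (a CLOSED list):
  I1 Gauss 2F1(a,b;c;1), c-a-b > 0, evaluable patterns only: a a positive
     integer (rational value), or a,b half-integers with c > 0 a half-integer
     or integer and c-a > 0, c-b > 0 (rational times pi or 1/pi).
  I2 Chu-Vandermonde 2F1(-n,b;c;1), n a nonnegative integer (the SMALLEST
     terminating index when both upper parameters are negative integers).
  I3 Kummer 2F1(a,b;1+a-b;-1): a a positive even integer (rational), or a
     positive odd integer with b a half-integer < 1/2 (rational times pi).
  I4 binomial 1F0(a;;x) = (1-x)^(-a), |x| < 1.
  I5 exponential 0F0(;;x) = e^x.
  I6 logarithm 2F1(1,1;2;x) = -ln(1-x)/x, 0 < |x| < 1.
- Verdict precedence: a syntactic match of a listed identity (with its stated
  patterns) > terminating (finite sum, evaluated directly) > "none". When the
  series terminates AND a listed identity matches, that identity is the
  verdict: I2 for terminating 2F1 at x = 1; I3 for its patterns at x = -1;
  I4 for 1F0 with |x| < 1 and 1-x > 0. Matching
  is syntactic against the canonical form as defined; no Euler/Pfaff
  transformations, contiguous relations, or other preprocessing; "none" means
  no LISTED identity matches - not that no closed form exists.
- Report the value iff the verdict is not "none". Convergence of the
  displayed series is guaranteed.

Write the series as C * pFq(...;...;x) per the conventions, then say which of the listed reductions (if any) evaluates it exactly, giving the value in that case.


The series (x = 1/2) is 3F2: upper {-2, 3/4, 1}, lower {-5/6, -2/3}, prefactor 1. Verdict: terminating - the sum ends at index 2 because -2 is a negative integer; exact evaluation follows. Value: 1673/80.

The tell: t_0 being 1, the lower running product (C = 1, x = 1/2) is a rising factorial.
Consecutive-term ratio: r(k) = (1/2) * (k-2) (k+3/4) (k+1) / [(k-5/6) (k-2/3) (k+1)] - rational; roots negated = parameters, x = (1/2), C = 1.


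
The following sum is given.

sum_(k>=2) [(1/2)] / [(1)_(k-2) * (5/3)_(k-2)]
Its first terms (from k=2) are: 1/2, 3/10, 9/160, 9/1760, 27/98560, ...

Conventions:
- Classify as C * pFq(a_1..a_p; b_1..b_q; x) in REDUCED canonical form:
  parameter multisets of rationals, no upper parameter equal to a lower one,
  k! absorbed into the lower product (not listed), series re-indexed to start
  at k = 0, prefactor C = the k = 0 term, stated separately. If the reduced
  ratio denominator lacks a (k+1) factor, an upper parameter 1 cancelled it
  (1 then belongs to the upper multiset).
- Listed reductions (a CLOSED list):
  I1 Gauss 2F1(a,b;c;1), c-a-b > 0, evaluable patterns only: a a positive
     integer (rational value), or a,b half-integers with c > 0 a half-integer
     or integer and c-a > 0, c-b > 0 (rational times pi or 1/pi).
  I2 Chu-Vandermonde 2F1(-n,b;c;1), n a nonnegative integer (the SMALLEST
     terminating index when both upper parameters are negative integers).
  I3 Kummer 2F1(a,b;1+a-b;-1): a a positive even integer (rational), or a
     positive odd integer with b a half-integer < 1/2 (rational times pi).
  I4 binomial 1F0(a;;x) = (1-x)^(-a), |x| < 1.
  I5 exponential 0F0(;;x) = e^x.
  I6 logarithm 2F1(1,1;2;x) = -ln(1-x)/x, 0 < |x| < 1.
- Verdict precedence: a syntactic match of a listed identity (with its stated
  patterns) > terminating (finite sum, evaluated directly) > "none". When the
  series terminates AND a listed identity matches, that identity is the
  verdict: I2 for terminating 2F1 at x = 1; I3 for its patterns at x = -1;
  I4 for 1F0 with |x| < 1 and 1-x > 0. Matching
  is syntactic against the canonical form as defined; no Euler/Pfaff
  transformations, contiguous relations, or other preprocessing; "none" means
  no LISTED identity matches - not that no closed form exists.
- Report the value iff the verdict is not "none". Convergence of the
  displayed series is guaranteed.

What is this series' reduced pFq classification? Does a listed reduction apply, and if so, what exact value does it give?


Classification (C = 1/2): 0F1 with upper {-}, lower {5/3}, argument x = 1. Verdict: none - this 0F1 at x = 1 matches no listed pattern, and upper {-} holds no stopper.

First insight: from the first term 1/2: (1)_k (prefactor 1/2) is k! itself.
Adjacent-term ratio: r(k) = 1 * 1 / [(k+5/3) (k+1)] - rational; roots negated = parameters, x = 1, C = 1/2.


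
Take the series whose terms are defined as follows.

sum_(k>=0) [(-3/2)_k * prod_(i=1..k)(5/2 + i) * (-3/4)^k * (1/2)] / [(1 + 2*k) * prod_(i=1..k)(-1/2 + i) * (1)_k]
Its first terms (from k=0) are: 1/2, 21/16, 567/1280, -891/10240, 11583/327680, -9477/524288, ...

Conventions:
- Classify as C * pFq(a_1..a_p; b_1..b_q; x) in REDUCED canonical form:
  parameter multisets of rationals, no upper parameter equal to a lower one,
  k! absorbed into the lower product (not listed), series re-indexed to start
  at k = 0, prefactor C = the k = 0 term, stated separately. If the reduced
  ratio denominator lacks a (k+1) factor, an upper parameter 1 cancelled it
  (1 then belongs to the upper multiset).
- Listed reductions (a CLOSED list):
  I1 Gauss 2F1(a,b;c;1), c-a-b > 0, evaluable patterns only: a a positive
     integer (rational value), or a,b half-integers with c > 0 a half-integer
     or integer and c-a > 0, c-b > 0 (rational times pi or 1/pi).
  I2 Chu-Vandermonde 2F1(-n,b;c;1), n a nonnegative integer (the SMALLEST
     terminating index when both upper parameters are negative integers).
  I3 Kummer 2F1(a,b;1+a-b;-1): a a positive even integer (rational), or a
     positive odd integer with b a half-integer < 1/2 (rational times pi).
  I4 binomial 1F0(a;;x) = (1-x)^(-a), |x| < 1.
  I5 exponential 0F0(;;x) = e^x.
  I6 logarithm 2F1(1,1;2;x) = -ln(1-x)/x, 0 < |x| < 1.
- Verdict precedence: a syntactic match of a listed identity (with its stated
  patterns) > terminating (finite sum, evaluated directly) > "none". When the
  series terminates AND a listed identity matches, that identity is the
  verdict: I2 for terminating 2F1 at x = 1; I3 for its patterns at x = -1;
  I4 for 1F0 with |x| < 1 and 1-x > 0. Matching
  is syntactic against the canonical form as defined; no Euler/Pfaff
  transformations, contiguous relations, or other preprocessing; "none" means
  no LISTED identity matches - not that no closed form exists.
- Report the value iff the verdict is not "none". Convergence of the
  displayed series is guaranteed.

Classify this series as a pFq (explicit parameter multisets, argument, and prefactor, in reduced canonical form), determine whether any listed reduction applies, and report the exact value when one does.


This is 1/2 * 2F1(-3/2, 7/2; 3/2; -3/4) in reduced canonical form. Verdict: none (x = -3/4): each listed identity misses the multisets {-3/2, 7/2} ; {3/2}.

Key step: t_0 being 1/2, the lower (2k+1) factor (C = 1/2, x = -3/4) shifts a half-integer Pochhammer.
Ratio: r(k) = (-3/4) * (k-3/2) (k+7/2) / [(k+3/2) (k+1)] - rational in k, leading ratio (-3/4); with t_0 = 1/2, classification follows.


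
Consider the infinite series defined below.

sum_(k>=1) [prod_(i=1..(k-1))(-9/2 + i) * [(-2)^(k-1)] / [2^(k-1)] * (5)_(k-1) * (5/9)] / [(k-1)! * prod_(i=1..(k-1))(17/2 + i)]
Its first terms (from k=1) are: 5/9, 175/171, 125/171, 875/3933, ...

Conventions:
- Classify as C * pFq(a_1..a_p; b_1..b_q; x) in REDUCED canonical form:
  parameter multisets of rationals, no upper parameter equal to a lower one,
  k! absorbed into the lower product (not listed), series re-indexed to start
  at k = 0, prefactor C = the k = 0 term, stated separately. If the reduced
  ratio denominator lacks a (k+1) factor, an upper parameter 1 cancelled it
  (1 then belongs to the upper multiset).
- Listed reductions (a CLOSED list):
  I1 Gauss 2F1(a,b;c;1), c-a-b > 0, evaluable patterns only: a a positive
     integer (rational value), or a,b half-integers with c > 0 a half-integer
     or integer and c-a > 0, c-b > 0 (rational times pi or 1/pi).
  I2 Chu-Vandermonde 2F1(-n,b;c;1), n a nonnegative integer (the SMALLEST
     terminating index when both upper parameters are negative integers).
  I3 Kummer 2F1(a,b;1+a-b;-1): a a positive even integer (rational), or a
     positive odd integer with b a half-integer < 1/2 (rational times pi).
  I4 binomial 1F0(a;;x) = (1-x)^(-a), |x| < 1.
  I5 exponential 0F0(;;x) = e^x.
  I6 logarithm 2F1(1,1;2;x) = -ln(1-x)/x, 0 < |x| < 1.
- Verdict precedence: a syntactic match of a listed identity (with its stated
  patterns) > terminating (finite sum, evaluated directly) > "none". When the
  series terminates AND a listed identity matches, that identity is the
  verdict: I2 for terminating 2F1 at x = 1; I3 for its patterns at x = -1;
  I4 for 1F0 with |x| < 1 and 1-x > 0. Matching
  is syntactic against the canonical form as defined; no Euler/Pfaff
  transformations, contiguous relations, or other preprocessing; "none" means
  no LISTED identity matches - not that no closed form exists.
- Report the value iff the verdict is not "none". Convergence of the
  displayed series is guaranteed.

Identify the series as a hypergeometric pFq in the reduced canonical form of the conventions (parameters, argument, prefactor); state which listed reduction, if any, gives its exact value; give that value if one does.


Classification (C = 5/9): 2F1 with upper {-7/2, 5}, lower {19/2}, argument x = -1. Verdict (x = -1): Kummer's theorem (I3) applies (x = -1; c = 19/2 equals 1+a-b for upper {-7/2, 5}: listed pattern). Value: (425425/524288) * pi.

Key step: x = (-1) and the two k-th powers (C = 5/9) combine into one argument.
Term ratio: r(k) = (-1) * (k-7/2) (k+5) / [(k+19/2) (k+1)] - rational in k, leading ratio (-1); with t_0 = 5/9, classification follows.


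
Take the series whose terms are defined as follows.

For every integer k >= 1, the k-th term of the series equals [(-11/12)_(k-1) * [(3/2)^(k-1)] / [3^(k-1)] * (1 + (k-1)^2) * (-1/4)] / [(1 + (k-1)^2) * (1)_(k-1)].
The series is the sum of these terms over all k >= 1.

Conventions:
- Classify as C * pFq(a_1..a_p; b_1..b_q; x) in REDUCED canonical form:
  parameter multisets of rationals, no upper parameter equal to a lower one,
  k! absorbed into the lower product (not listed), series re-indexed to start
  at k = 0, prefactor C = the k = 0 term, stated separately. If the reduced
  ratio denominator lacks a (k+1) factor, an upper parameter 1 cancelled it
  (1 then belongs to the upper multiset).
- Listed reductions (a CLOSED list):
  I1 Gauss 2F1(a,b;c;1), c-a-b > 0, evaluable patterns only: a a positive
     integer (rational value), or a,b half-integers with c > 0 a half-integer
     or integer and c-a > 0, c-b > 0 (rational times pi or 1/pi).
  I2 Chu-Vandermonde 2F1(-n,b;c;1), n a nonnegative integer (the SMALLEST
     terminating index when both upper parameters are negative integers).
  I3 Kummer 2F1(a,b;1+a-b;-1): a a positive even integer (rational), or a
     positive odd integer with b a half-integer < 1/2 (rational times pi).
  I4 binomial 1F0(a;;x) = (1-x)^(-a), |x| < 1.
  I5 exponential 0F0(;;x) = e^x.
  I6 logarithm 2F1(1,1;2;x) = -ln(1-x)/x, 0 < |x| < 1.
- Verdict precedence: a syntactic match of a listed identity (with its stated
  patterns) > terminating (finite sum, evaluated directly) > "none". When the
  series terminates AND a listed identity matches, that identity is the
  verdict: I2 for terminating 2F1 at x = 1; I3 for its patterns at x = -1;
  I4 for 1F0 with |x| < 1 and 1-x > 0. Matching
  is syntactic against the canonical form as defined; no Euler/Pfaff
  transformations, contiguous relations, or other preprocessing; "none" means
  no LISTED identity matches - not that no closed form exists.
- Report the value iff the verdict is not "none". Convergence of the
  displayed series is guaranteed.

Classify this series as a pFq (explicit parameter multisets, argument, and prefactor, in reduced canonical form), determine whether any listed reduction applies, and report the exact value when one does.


The series (x = 1/2) is 1F0: upper {-11/12}, lower {-}, prefactor -1/4. Verdict: the I4 binomial reduction fires (the 1F0 binomial series: exponent 11/12, x = 1/2). Its exact value is (-1/4) * (1/2)^(11/12).

The tell: t_0 = -1/4 here, and (1)_k (prefactor -1/4) is k! itself.
Term ratio: r(k) = (1/2) * (k-11/12) / [(k+1)] - rational in k. x = (1/2); t_0 = -1/4; negate the roots.


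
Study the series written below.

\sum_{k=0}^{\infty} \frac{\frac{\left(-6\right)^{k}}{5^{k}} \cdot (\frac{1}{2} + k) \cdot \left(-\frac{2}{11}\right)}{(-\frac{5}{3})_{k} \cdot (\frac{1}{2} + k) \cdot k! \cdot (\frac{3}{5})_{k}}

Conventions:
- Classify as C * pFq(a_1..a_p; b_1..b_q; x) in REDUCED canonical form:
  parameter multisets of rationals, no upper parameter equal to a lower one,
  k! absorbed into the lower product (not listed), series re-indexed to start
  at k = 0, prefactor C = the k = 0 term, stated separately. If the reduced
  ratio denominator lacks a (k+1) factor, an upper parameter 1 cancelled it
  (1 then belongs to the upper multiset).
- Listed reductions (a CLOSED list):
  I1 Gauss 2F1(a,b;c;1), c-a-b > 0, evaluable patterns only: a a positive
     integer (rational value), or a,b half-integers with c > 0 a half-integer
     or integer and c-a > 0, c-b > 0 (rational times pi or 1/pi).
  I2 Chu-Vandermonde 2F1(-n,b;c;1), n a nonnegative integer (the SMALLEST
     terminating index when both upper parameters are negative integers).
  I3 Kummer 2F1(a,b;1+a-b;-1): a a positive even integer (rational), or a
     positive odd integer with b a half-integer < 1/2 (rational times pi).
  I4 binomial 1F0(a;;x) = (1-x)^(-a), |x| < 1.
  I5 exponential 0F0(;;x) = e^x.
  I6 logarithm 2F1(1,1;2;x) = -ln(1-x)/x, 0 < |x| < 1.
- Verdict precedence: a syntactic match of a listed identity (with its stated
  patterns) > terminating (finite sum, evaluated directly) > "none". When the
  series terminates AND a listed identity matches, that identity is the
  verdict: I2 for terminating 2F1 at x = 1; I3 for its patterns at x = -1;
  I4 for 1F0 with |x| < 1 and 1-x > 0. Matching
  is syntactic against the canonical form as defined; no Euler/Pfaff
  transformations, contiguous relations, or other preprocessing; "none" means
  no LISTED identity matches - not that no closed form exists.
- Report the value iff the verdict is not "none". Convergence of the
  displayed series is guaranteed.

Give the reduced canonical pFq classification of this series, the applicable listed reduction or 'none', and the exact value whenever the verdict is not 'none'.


At argument -\frac{6}{5}: a 0F2 with upper {-}, lower {-\frac{5}{3}, \frac{3}{5}}, scaled by C = -\frac{2}{11}. Verdict: no listed reduction: x = -\frac{6}{5} and upper {-} fail every I1-I6 pattern.

The tell: t_0 = -\frac{2}{11} here, and striking the common factor k + 1/2 reduces the term (C = -2/11, x = -6/5).
Step ratio: r(k) = -\frac{6}{5} * 1 / [(k-\frac{5}{3}) (k+\frac{3}{5}) (k+1)] ; factor over Q: parameters, x = -\frac{6}{5}, and C = -\frac{2}{11}.


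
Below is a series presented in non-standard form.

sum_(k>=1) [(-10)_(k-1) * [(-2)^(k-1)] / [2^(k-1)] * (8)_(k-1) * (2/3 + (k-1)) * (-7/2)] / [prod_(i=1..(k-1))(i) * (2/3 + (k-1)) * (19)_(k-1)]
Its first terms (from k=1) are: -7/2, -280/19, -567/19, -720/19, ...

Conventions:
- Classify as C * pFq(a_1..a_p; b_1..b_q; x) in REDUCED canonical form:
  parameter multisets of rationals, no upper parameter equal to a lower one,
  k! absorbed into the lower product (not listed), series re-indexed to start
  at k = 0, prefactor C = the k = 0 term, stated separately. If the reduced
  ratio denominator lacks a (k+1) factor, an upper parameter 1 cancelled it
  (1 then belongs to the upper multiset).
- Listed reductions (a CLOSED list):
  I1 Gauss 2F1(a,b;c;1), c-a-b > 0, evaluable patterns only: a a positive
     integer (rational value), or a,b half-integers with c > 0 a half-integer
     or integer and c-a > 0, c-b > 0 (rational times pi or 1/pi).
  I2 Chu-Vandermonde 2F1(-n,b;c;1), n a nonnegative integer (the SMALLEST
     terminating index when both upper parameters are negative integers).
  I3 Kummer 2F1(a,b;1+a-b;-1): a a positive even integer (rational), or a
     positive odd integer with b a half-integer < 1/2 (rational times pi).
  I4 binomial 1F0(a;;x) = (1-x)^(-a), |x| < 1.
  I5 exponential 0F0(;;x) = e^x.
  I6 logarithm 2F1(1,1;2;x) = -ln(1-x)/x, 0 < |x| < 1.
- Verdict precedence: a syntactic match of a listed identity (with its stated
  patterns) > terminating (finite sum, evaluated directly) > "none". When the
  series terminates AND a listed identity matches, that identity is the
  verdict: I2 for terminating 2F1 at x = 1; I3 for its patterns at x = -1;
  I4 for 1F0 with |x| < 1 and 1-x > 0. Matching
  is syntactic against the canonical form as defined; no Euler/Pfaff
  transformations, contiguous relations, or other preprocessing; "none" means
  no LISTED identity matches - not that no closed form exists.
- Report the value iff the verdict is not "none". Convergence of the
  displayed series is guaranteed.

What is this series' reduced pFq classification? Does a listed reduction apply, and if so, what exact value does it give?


At argument -1: a 2F1 with upper {-10, 8}, lower {19}, scaled by C = -7/2. Verdict: the Kummer evaluation I3 matches (x = -1; c = 19 equals 1+a-b for upper {-10, 8}: listed pattern). Hence: -153.

The tell: t_0 being -7/2, the two k-th powers (C = -7/2, x = -1) combine into one argument.
Consecutive-term ratio: r(k) = (-1) * (k-10) (k+8) / [(k+19) (k+1)] ; factor over Q: parameters, x = (-1), and C = -7/2.


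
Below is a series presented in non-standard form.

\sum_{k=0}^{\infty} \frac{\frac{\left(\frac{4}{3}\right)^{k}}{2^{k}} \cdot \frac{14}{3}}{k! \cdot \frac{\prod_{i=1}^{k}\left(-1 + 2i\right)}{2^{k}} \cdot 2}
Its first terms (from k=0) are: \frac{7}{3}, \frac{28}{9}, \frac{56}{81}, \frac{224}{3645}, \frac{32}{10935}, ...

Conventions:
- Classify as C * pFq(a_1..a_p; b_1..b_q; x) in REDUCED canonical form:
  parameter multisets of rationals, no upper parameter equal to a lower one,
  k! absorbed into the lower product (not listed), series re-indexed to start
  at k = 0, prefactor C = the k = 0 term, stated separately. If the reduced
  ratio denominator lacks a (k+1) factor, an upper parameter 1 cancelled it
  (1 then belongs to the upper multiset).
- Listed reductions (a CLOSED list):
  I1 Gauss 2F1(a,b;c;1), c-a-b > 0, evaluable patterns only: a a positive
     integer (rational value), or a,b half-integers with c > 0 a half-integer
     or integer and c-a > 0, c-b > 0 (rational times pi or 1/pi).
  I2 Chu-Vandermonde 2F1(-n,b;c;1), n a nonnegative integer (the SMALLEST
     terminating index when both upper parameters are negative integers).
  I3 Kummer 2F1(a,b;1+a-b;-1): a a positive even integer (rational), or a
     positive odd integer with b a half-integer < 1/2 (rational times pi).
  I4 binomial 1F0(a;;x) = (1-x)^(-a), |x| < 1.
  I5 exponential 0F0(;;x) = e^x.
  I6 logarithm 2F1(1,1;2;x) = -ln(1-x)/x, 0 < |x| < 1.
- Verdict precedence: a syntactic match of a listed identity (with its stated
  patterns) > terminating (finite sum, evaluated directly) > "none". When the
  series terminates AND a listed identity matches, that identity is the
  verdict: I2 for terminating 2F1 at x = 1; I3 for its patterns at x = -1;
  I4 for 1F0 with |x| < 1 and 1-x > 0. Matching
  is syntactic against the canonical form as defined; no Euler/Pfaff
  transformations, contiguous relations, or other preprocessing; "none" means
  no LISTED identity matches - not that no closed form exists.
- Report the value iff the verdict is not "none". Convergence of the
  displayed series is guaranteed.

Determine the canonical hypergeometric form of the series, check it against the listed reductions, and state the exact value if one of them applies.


First insight: with t_0 = \frac{7}{3}, the constant factors (prefactor 7/3) combine into one prefactor.
Term ratio: r(k) = \frac{2}{3} * 1 / [(k+\frac{1}{2}) (k+1)] - rational in k, leading ratio \frac{2}{3}; with t_0 = \frac{7}{3}, classification follows.

Reduced: x = \frac{2}{3}, 0F1, upper = {-}, lower = {\frac{1}{2}}, C = \frac{7}{3}. Verdict: none. Every listed pattern misses the 0F1 form at \frac{2}{3}, upper {-}.


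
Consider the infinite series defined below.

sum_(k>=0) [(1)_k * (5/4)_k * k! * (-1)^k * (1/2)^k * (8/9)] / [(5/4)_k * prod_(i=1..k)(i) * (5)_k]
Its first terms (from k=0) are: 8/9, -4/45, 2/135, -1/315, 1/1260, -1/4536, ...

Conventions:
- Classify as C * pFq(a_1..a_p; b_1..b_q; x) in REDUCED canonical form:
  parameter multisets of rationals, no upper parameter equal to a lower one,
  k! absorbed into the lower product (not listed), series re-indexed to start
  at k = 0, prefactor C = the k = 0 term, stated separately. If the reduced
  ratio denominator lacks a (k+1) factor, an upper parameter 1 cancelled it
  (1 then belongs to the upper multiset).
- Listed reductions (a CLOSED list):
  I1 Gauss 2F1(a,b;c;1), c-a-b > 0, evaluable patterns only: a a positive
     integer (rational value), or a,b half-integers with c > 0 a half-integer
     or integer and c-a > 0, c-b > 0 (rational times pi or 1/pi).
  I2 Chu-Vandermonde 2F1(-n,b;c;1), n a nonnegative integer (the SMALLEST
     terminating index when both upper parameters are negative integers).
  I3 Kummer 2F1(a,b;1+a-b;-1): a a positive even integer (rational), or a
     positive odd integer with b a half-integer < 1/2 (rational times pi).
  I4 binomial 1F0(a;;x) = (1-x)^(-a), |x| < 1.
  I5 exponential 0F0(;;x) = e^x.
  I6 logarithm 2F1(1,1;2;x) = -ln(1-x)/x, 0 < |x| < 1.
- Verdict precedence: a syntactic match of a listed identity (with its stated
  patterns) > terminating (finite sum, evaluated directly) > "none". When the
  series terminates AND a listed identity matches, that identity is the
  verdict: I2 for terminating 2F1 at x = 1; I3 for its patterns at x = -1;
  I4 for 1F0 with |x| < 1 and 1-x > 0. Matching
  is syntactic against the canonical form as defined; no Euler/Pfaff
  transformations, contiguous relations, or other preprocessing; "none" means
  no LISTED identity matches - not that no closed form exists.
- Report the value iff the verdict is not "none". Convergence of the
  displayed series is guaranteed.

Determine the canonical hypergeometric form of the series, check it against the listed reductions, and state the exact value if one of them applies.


Canonical form: C = 8/9 times 2F1 with upper {1, 1}, lower {5}, x = -1/2. Verdict: none here - no I1-I6 shape fits x = -1/2 with lower {5}.

Key observation: t_0 being 8/9, the (-1)^k factor (C = 8/9) folds into the argument's sign.
Ratio: r(k) = (-1/2) * (k+1) (k+1) / [(k+5) (k+1)] - rational in k. x = (-1/2); t_0 = 8/9; negate the roots.


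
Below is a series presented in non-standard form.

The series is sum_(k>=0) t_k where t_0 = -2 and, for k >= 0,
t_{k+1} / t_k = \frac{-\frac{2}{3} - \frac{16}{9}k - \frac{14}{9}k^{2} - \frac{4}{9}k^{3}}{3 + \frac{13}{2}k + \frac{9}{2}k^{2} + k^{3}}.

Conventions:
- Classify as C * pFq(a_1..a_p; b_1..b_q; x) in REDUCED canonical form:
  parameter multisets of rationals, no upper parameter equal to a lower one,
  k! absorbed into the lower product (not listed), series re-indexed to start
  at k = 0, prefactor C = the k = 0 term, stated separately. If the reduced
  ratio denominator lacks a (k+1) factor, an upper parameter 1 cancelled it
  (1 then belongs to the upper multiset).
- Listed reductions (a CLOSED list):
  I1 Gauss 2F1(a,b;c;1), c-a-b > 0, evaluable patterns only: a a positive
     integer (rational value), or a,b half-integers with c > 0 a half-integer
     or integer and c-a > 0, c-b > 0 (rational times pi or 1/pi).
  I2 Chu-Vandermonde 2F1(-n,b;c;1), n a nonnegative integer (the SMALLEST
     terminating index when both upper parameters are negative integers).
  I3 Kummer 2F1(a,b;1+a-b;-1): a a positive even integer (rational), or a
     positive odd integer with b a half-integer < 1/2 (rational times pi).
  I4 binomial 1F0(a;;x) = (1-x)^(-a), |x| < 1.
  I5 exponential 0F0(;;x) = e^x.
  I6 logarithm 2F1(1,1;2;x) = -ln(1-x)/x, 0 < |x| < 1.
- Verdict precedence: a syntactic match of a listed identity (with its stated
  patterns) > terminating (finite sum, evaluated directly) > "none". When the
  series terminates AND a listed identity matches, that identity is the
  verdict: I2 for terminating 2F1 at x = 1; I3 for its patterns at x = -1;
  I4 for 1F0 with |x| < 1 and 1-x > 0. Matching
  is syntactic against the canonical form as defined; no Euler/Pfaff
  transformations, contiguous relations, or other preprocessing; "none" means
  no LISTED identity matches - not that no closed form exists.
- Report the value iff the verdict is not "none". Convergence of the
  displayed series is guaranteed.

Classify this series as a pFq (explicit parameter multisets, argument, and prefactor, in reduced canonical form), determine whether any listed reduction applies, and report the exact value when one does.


x = -\frac{4}{9} here; the reduced form reads 2F1, upper {1, 1}, lower {2}, C = -2. Verdict: logarithm (I6) fires (the logarithm: parameters (1,1;2), x = -\frac{4}{9}). Exact value: \left(-\frac{9}{2}\right) \cdot \ln\left(\frac{13}{9}\right).

Key step: t_0 = -2 here, and cancel k + 3/2 from the displayed ratio first; then C = -2.
Term ratio: r(k) = -\frac{4}{9} * (k+1) (k+1) / [(k+2) (k+1)] - poly over poly, x = -\frac{4}{9} from leading terms; C = -2 at k = 0.


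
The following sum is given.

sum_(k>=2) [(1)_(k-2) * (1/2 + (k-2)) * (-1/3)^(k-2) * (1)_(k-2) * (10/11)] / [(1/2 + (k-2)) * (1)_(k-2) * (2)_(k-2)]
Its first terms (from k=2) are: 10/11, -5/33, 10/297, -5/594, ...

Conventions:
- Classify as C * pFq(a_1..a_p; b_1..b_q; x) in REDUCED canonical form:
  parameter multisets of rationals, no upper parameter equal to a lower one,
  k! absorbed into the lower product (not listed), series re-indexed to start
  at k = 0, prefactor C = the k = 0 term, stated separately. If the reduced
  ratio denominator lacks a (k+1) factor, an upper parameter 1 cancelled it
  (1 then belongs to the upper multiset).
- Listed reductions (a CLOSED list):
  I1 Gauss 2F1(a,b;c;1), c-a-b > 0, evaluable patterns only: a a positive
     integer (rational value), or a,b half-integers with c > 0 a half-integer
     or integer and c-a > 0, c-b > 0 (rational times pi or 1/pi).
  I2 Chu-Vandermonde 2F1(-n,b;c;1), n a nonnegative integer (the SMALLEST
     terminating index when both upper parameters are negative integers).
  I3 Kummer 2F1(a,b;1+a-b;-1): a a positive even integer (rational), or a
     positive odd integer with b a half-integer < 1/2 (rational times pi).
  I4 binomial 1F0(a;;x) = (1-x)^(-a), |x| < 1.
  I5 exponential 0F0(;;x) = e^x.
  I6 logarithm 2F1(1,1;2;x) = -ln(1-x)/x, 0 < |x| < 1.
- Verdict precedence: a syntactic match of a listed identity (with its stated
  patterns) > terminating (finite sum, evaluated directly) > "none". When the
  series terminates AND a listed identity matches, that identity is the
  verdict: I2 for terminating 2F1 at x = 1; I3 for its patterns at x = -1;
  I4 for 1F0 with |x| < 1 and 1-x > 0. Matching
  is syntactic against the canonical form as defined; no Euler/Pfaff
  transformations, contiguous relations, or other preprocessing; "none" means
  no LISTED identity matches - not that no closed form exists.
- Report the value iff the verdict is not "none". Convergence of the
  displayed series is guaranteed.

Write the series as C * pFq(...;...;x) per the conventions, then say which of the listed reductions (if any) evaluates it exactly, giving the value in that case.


Prefactor 10/11, argument -1/3: 2F1 with upper {1, 1} over lower {2}. Verdict: the logarithmic series (I6) matches (the logarithm: parameters (1,1;2), x = -1/3). Sum: (30/11) * ln(4/3).

Structural cue: t_0 being 10/11, the factor k + 1/2 cancels (top and bottom), leaving C = 10/11.
Consecutive-term ratio: r(k) = (-1/3) * (k+1) (k+1) / [(k+2) (k+1)] ; factor over Q: parameters, x = (-1/3), and C = 10/11.
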